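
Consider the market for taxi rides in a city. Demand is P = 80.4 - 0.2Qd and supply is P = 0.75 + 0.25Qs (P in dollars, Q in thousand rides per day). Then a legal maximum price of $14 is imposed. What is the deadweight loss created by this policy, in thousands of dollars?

3459.6

Rearranging demand gives Qd = 402 - 5P; rearranging supply gives Qs = 4P - 3. Without the control the market clears where 402 - 5P = 4P - 3, i.e. P* = 45 and Q* = 177.
Since 14 < 45, the ceiling is binding.
At P = 14: Qd = 402 - 5·14 = 332 and Qs = 4·14 - 3 = 53.
Quantity traded falls to 53. At Q = 53 the demand price is (402 - 53)/5 = 69.8 and the supply price is (3 + 53)/4 = 14.
Deadweight loss = ½ · (69.8 - 14) · (177 - 53) = ½ · 55.8 · 124 = 3459.6.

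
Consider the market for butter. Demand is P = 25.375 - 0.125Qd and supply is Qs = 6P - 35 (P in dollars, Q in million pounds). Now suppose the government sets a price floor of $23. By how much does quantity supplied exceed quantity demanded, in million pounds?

Rearranging demand gives Qd = 203 - 8P. In a free market, 203 - 8P = 6P - 35 gives the equilibrium P* = 17, Q* = 67.
Because the floor (23) lies above the market-clearing price, it is binding.
At P = 23: Qd = 203 - 8·23 = 19 and Qs = 6·23 - 35 = 103.
Surplus = Qs - Qd = 103 - 19 = 84.

84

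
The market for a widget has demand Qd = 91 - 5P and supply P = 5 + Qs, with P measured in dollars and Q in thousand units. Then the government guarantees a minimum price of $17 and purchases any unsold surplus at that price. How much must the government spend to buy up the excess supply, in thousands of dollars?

102

Rearranging supply gives Qs = P - 5. In a free market, 91 - 5P = P - 5 gives the equilibrium P* = 16, Q* = 11.
The floor of 17 is above the equilibrium price 16, so it binds.
At P = 17: Qd = 91 - 5·17 = 6 and Qs = 17 - 5 = 12.
Surplus = Qs - Qd = 6.
Government expenditure = surplus × support price = 6 × 17 = 102.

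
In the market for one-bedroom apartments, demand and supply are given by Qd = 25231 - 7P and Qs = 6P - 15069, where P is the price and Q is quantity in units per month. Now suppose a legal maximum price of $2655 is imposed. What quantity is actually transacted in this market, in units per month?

861

Setting quantity demanded equal to quantity supplied, 25231 - 7P = 6P - 15069, gives P* = 3100 and Q* = 3531.
The ceiling of 2655 is below the equilibrium price 3100, so it binds.
At P = 2655: Qd = 25231 - 7·2655 = 6646 and Qs = 6·2655 - 15069 = 861.
The quantity actually transacted is the short side, supply: 861.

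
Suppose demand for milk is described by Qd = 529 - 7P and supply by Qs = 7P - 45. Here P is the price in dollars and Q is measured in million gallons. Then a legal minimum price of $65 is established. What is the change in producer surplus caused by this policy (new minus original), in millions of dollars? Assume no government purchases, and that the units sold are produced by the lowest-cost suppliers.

Setting quantity demanded equal to quantity supplied, 529 - 7P = 7P - 45, gives P* = 41 and Q* = 242.
Since 65 > 41, the floor is binding.
At P = 65: Qd = 529 - 7·65 = 74 and Qs = 7·65 - 45 = 410.
Producer surplus without the control is ½ · (41 - 45/7) · 242 = 29282/7.
With the floor, 74 units are sold at 65. The supply price at Q = 74 is 17, so PS = ½ · [(65 - 45/7) + (65 - 17)] · 74 = 27602/7.
Change in producer surplus = 27602/7 - 29282/7 = -240.

-240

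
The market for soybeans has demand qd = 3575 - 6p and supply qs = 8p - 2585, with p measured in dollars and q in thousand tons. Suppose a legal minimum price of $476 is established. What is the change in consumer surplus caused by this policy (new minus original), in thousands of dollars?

Equilibrium: 3575 - 6p = 8p - 2585, so 6160 = 14p and p* = 440, q* = 935.
Because the floor (476) lies above the market-clearing price, it is binding.
At p = 476: qd = 3575 - 6·476 = 719 and qs = 8·476 - 2585 = 1223.
Consumer surplus without the control is ½ · (3575/6 - 440) · 935 = 874225/12.
With the floor, consumers buy 719 units at 476, so CS = ½ · (3575/6 - 476) · 719 = 516961/12.
Change in consumer surplus = 516961/12 - 874225/12 = -29772.

-29772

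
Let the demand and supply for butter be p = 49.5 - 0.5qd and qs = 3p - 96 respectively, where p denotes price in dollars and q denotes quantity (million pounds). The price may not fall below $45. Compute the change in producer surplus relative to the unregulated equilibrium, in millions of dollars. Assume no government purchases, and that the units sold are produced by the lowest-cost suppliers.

Rearranging demand gives qd = 99 - 2p. In a free market, 99 - 2p = 3p - 96 gives the equilibrium p* = 39, q* = 21.
The floor of 45 is above the equilibrium price 39, so it binds.
At p = 45: qd = 99 - 2·45 = 9 and qs = 3·45 - 96 = 39.
Producer surplus without the control is ½ · (39 - 32) · 21 = 73.5.
With the floor, 9 units are sold at 45. The supply price at q = 9 is 35, so PS = ½ · [(45 - 32) + (45 - 35)] · 9 = 103.5.
Change in producer surplus = 103.5 - 73.5 = 30.

30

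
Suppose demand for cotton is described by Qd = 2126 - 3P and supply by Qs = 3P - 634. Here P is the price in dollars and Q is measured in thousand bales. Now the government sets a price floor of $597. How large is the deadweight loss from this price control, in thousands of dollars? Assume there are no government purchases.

Setting quantity demanded equal to quantity supplied, 2126 - 3P = 3P - 634, gives P* = 460 and Q* = 746.
The floor of 597 is above the equilibrium price 460, so it binds.
At P = 597: Qd = 2126 - 3·597 = 335 and Qs = 3·597 - 634 = 1157.
Quantity traded falls to 335. At Q = 335 the demand price is (2126 - 335)/3 = 597 and the supply price is (634 + 335)/3 = 323.
Deadweight loss = ½ · (597 - 323) · (746 - 335) = ½ · 274 · 411 = 56307.

56307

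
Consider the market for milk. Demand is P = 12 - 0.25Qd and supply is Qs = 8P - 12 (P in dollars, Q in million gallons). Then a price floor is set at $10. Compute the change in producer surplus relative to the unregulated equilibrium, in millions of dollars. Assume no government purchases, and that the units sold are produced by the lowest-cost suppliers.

Rearranging demand gives Qd = 48 - 4P. Setting quantity demanded equal to quantity supplied, 48 - 4P = 8P - 12, gives P* = 5 and Q* = 28.
Since 10 > 5, the floor is binding.
At P = 10: Qd = 48 - 4·10 = 8 and Qs = 8·10 - 12 = 68.
Producer surplus without the control is ½ · (5 - 1.5) · 28 = 49.
With the floor, 8 units are sold at 10. The supply price at Q = 8 is 2.5, so PS = ½ · [(10 - 1.5) + (10 - 2.5)] · 8 = 64.
Change in producer surplus = 64 - 49 = 15.

15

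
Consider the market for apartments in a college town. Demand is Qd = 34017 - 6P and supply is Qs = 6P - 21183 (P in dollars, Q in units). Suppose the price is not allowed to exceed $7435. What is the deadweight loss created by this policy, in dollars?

0

Without the control the market clears where 34017 - 6P = 6P - 21183, i.e. P* = 4600 and Q* = 6417.
Since 7435 is above P* = 4600, the ceiling does not bind and the free-market outcome prevails.
Since the control does not bind, no trades are prevented and deadweight loss is zero.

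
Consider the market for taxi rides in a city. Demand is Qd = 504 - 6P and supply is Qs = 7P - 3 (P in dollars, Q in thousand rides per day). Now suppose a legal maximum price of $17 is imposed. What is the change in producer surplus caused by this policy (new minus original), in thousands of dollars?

-4246

Setting quantity demanded equal to quantity supplied, 504 - 6P = 7P - 3, gives P* = 39 and Q* = 270.
Since 17 < 39, the ceiling is binding.
At P = 17: Qd = 504 - 6·17 = 402 and Qs = 7·17 - 3 = 116.
Producer surplus without the control is ½ · (39 - 3/7) · 270 = 36450/7.
With the ceiling, producers sell 116 units at 17, so PS = ½ · (17 - 3/7) · 116 = 6728/7.
Change in producer surplus = 6728/7 - 36450/7 = -4246.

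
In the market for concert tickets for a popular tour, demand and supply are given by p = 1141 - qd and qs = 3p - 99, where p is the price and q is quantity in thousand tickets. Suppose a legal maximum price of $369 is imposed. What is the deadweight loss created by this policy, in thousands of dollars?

Rearranging demand gives qd = 1141 - p. In a free market, 1141 - p = 3p - 99 gives the equilibrium p* = 310, q* = 831.
Since 369 is above p* = 310, the ceiling does not bind and the free-market outcome prevails.
Since the control does not bind, no trades are prevented and deadweight loss is zero.

0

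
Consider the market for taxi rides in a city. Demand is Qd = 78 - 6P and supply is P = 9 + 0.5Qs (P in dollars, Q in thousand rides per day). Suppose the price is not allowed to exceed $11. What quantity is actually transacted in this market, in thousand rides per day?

Rearranging supply gives Qs = 2P - 18. Without the control the market clears where 78 - 6P = 2P - 18, i.e. P* = 12 and Q* = 6.
Because the ceiling (11) lies below the market-clearing price, it is binding.
At P = 11: Qd = 78 - 6·11 = 12 and Qs = 2·11 - 18 = 4.
The quantity actually transacted is the short side, supply: 4.

4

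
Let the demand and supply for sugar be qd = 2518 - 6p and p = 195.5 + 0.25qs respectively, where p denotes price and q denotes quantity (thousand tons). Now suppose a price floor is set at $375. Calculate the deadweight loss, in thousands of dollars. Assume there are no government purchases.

15187.5

Rearranging supply gives qs = 4p - 782. Without the control the market clears where 2518 - 6p = 4p - 782, i.e. p* = 330 and q* = 538.
Since 375 > 330, the floor is binding.
At p = 375: qd = 2518 - 6·375 = 268 and qs = 4·375 - 782 = 718.
Quantity traded falls to 268. At q = 268 the demand price is (2518 - 268)/6 = 375 and the supply price is (782 + 268)/4 = 262.5.
Deadweight loss = ½ · (375 - 262.5) · (538 - 268) = ½ · 112.5 · 270 = 15187.5.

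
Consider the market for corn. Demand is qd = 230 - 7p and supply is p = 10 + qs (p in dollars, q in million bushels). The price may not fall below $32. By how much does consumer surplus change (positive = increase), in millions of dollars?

-26

Rearranging supply gives qs = p - 10. Without the control the market clears where 230 - 7p = p - 10, i.e. p* = 30 and q* = 20.
Since 32 > 30, the floor is binding.
At p = 32: qd = 230 - 7·32 = 6 and qs = 32 - 10 = 22.
Consumer surplus without the control is ½ · (230/7 - 30) · 20 = 200/7.
With the floor, consumers buy 6 units at 32, so CS = ½ · (230/7 - 32) · 6 = 18/7.
Change in consumer surplus = 18/7 - 200/7 = -26.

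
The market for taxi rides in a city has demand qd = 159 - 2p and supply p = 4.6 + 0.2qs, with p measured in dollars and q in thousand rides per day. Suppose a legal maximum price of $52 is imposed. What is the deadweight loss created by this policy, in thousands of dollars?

Rearranging supply gives qs = 5p - 23. Equilibrium: 159 - 2p = 5p - 23, so 182 = 7p and p* = 26, q* = 107.
Since 52 is above p* = 26, the ceiling does not bind and the free-market outcome prevails.
Since the control does not bind, no trades are prevented and deadweight loss is zero.

0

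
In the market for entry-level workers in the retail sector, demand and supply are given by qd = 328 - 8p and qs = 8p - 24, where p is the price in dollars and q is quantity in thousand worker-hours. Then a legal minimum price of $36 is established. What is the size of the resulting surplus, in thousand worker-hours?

224

Setting quantity demanded equal to quantity supplied, 328 - 8p = 8p - 24, gives p* = 22 and q* = 152.
The floor of 36 is above the equilibrium price 22, so it binds.
At p = 36: qd = 328 - 8·36 = 40 and qs = 8·36 - 24 = 264.
Surplus = qs - qd = 264 - 40 = 224.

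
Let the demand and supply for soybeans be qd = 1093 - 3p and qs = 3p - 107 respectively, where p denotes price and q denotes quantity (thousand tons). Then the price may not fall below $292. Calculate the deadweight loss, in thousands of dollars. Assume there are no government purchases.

25392

Without the control the market clears where 1093 - 3p = 3p - 107, i.e. p* = 200 and q* = 493.
Since 292 > 200, the floor is binding.
At p = 292: qd = 1093 - 3·292 = 217 and qs = 3·292 - 107 = 769.
Quantity traded falls to 217. At q = 217 the demand price is (1093 - 217)/3 = 292 and the supply price is (107 + 217)/3 = 108.
Deadweight loss = ½ · (292 - 108) · (493 - 217) = ½ · 184 · 276 = 25392.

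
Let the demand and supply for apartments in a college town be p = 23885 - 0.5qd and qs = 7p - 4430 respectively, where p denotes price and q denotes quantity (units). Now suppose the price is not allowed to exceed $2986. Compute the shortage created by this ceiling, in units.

Rearranging demand gives qd = 47770 - 2p. In a free market, 47770 - 2p = 7p - 4430 gives the equilibrium p* = 5800, q* = 36170.
Because the ceiling (2986) lies below the market-clearing price, it is binding.
At p = 2986: qd = 47770 - 2·2986 = 41798 and qs = 7·2986 - 4430 = 16472.
Shortage = qd - qs = 41798 - 16472 = 25326.

25326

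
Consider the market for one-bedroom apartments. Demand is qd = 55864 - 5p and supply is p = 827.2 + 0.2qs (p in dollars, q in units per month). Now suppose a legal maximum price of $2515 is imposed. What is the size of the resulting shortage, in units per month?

Rearranging supply gives qs = 5p - 4136. Equilibrium: 55864 - 5p = 5p - 4136, so 60000 = 10p and p* = 6000, q* = 25864.
Because the ceiling (2515) lies below the market-clearing price, it is binding.
At p = 2515: qd = 55864 - 5·2515 = 43289 and qs = 5·2515 - 4136 = 8439.
Shortage = qd - qs = 43289 - 8439 = 34850.

34850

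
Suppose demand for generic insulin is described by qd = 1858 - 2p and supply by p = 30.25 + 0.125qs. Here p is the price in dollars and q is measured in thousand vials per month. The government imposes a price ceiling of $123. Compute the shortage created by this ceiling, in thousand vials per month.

Rearranging supply gives qs = 8p - 242. In a free market, 1858 - 2p = 8p - 242 gives the equilibrium p* = 210, q* = 1438.
Because the ceiling (123) lies below the market-clearing price, it is binding.
At p = 123: qd = 1858 - 2·123 = 1612 and qs = 8·123 - 242 = 742.
Shortage = qd - qs = 1612 - 742 = 870.

870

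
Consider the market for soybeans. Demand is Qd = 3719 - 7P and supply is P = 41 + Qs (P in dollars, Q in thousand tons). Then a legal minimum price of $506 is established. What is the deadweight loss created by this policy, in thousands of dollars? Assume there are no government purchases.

Rearranging supply gives Qs = P - 41. Without the control the market clears where 3719 - 7P = P - 41, i.e. P* = 470 and Q* = 429.
Since 506 > 470, the floor is binding.
At P = 506: Qd = 3719 - 7·506 = 177 and Qs = 506 - 41 = 465.
Quantity traded falls to 177. At Q = 177 the demand price is (3719 - 177)/7 = 506 and the supply price is 41 + 177 = 218.
Deadweight loss = ½ · (506 - 218) · (429 - 177) = ½ · 288 · 252 = 36288.

36288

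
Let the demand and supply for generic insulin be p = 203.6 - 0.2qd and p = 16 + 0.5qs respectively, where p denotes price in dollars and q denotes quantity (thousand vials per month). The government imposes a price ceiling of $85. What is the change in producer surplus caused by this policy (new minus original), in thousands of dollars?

-13195

Rearranging demand gives qd = 1018 - 5p; rearranging supply gives qs = 2p - 32. Setting quantity demanded equal to quantity supplied, 1018 - 5p = 2p - 32, gives p* = 150 and q* = 268.
The ceiling of 85 is below the equilibrium price 150, so it binds.
At p = 85: qd = 1018 - 5·85 = 593 and qs = 2·85 - 32 = 138.
Producer surplus without the control is ½ · (150 - 16) · 268 = 17956.
With the ceiling, producers sell 138 units at 85, so PS = ½ · (85 - 16) · 138 = 4761.
Change in producer surplus = 4761 - 17956 = -13195.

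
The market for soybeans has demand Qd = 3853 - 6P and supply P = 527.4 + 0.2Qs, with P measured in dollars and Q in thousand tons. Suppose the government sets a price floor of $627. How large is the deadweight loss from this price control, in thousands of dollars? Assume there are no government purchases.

Rearranging supply gives Qs = 5P - 2637. In a free market, 3853 - 6P = 5P - 2637 gives the equilibrium P* = 590, Q* = 313.
Since 627 > 590, the floor is binding.
At P = 627: Qd = 3853 - 6·627 = 91 and Qs = 5·627 - 2637 = 498.
Quantity traded falls to 91. At Q = 91 the demand price is (3853 - 91)/6 = 627 and the supply price is (2637 + 91)/5 = 545.6.
Deadweight loss = ½ · (627 - 545.6) · (313 - 91) = ½ · 81.4 · 222 = 9035.4.

9035.4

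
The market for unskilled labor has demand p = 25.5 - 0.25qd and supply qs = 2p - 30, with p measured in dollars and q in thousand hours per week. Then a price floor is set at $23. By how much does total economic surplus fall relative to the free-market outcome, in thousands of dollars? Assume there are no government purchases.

6

Rearranging demand gives qd = 102 - 4p. Without the control the market clears where 102 - 4p = 2p - 30, i.e. p* = 22 and q* = 14.
Because the floor (23) lies above the market-clearing price, it is binding.
At p = 23: qd = 102 - 4·23 = 10 and qs = 2·23 - 30 = 16.
Quantity traded falls to 10. At q = 10 the demand price is (102 - 10)/4 = 23 and the supply price is (30 + 10)/2 = 20.
Deadweight loss = ½ · (23 - 20) · (14 - 10) = ½ · 3 · 4 = 6.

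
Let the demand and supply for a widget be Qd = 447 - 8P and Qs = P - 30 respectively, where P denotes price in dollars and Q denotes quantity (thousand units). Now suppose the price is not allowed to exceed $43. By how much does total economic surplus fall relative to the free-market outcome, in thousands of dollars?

56.25

Without the control the market clears where 447 - 8P = P - 30, i.e. P* = 53 and Q* = 23.
The ceiling of 43 is below the equilibrium price 53, so it binds.
At P = 43: Qd = 447 - 8·43 = 103 and Qs = 43 - 30 = 13.
Quantity traded falls to 13. At Q = 13 the demand price is (447 - 13)/8 = 54.25 and the supply price is 30 + 13 = 43.
Deadweight loss = ½ · (54.25 - 43) · (23 - 13) = ½ · 11.25 · 10 = 56.25.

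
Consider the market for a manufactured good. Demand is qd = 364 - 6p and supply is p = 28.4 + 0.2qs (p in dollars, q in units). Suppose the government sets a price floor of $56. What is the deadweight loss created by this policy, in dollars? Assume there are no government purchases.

Rearranging supply gives qs = 5p - 142. Without the control the market clears where 364 - 6p = 5p - 142, i.e. p* = 46 and q* = 88.
Since 56 > 46, the floor is binding.
At p = 56: qd = 364 - 6·56 = 28 and qs = 5·56 - 142 = 138.
Quantity traded falls to 28. At q = 28 the demand price is (364 - 28)/6 = 56 and the supply price is (142 + 28)/5 = 34.
Deadweight loss = ½ · (56 - 34) · (88 - 28) = ½ · 22 · 60 = 660.

660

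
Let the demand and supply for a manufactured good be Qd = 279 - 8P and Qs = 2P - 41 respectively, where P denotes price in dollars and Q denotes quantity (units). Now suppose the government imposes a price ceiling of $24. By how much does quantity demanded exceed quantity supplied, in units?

80

Setting quantity demanded equal to quantity supplied, 279 - 8P = 2P - 41, gives P* = 32 and Q* = 23.
The ceiling of 24 is below the equilibrium price 32, so it binds.
At P = 24: Qd = 279 - 8·24 = 87 and Qs = 2·24 - 41 = 7.
Shortage = Qd - Qs = 87 - 7 = 80.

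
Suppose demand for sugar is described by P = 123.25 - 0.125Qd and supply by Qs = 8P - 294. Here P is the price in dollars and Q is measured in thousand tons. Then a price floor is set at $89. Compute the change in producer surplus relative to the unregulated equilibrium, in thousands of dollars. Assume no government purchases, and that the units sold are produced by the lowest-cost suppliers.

2142

Rearranging demand gives Qd = 986 - 8P. Setting quantity demanded equal to quantity supplied, 986 - 8P = 8P - 294, gives P* = 80 and Q* = 346.
The floor of 89 is above the equilibrium price 80, so it binds.
At P = 89: Qd = 986 - 8·89 = 274 and Qs = 8·89 - 294 = 418.
Producer surplus without the control is ½ · (80 - 36.75) · 346 = 7482.25.
With the floor, 274 units are sold at 89. The supply price at Q = 274 is 71, so PS = ½ · [(89 - 36.75) + (89 - 71)] · 274 = 9624.25.
Change in producer surplus = 9624.25 - 7482.25 = 2142.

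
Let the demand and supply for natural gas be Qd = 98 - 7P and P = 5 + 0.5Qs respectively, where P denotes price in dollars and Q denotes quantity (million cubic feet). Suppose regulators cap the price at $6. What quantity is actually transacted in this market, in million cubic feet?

Rearranging supply gives Qs = 2P - 10. Setting quantity demanded equal to quantity supplied, 98 - 7P = 2P - 10, gives P* = 12 and Q* = 14.
Since 6 < 12, the ceiling is binding.
At P = 6: Qd = 98 - 7·6 = 56 and Qs = 2·6 - 10 = 2.
The quantity actually transacted is the short side, supply: 2.

2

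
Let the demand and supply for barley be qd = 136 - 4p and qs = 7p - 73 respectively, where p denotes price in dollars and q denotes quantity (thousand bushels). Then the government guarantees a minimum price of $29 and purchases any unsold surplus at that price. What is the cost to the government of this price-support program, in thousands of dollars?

Setting quantity demanded equal to quantity supplied, 136 - 4p = 7p - 73, gives p* = 19 and q* = 60.
Since 29 > 19, the floor is binding.
At p = 29: qd = 136 - 4·29 = 20 and qs = 7·29 - 73 = 130.
Surplus = qs - qd = 110.
Government expenditure = surplus × support price = 110 × 29 = 3190.

3190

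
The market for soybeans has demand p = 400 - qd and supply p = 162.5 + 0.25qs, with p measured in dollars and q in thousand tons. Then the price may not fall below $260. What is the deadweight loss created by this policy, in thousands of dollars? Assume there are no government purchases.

Rearranging demand gives qd = 400 - p; rearranging supply gives qs = 4p - 650. Setting quantity demanded equal to quantity supplied, 400 - p = 4p - 650, gives p* = 210 and q* = 190.
The floor of 260 is above the equilibrium price 210, so it binds.
At p = 260: qd = 400 - 260 = 140 and qs = 4·260 - 650 = 390.
Quantity traded falls to 140. At q = 140 the demand price is 400 - 140 = 260 and the supply price is (650 + 140)/4 = 197.5.
Deadweight loss = ½ · (260 - 197.5) · (190 - 140) = ½ · 62.5 · 50 = 1562.5.

1562.5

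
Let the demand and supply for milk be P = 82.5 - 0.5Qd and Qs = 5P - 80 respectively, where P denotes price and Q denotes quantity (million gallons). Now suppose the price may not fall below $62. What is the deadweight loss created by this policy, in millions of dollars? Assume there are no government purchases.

1020.6

Rearranging demand gives Qd = 165 - 2P. Equilibrium: 165 - 2P = 5P - 80, so 245 = 7P and P* = 35, Q* = 95.
Because the floor (62) lies above the market-clearing price, it is binding.
At P = 62: Qd = 165 - 2·62 = 41 and Qs = 5·62 - 80 = 230.
Quantity traded falls to 41. At Q = 41 the demand price is (165 - 41)/2 = 62 and the supply price is (80 + 41)/5 = 24.2.
Deadweight loss = ½ · (62 - 24.2) · (95 - 41) = ½ · 37.8 · 54 = 1020.6.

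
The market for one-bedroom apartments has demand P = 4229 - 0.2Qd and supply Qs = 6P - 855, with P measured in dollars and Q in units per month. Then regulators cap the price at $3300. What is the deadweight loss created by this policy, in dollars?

Rearranging demand gives Qd = 21145 - 5P. Without the control the market clears where 21145 - 5P = 6P - 855, i.e. P* = 2000 and Q* = 11145.
Since 3300 is above P* = 2000, the ceiling does not bind and the free-market outcome prevails.
Since the control does not bind, no trades are prevented and deadweight loss is zero.

0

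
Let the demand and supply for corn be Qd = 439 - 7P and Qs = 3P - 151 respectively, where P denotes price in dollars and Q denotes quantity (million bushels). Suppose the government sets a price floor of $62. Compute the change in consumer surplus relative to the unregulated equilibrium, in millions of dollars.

-46.5

Setting quantity demanded equal to quantity supplied, 439 - 7P = 3P - 151, gives P* = 59 and Q* = 26.
Because the floor (62) lies above the market-clearing price, it is binding.
At P = 62: Qd = 439 - 7·62 = 5 and Qs = 3·62 - 151 = 35.
Consumer surplus without the control is ½ · (439/7 - 59) · 26 = 338/7.
With the floor, consumers buy 5 units at 62, so CS = ½ · (439/7 - 62) · 5 = 25/14.
Change in consumer surplus = 25/14 - 338/7 = -46.5.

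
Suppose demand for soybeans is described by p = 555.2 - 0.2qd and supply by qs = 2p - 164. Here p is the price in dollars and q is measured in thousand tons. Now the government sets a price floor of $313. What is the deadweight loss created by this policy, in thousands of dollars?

0

Rearranging demand gives qd = 2776 - 5p. In a free market, 2776 - 5p = 2p - 164 gives the equilibrium p* = 420, q* = 676.
The floor of 313 is below the equilibrium price 420, so it is not binding; the market clears at p* = 420, q* = 676.
Since the control does not bind, no trades are prevented and deadweight loss is zero.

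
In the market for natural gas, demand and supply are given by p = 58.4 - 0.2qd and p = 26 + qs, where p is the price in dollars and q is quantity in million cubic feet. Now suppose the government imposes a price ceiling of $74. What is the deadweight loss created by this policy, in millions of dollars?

0

Rearranging demand gives qd = 292 - 5p; rearranging supply gives qs = p - 26. In a free market, 292 - 5p = p - 26 gives the equilibrium p* = 53, q* = 27.
The ceiling of 74 is above the equilibrium price 53, so it is not binding; the market clears at p* = 53, q* = 27.
Since the control does not bind, no trades are prevented and deadweight loss is zero.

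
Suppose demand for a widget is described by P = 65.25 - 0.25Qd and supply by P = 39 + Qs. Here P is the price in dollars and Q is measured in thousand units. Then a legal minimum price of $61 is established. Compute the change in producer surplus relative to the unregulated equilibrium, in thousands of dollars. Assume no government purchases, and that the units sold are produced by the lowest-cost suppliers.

Rearranging demand gives Qd = 261 - 4P; rearranging supply gives Qs = P - 39. Setting quantity demanded equal to quantity supplied, 261 - 4P = P - 39, gives P* = 60 and Q* = 21.
Because the floor (61) lies above the market-clearing price, it is binding.
At P = 61: Qd = 261 - 4·61 = 17 and Qs = 61 - 39 = 22.
Producer surplus without the control is ½ · (60 - 39) · 21 = 220.5.
With the floor, 17 units are sold at 61. The supply price at Q = 17 is 56, so PS = ½ · [(61 - 39) + (61 - 56)] · 17 = 229.5.
Change in producer surplus = 229.5 - 220.5 = 9.

9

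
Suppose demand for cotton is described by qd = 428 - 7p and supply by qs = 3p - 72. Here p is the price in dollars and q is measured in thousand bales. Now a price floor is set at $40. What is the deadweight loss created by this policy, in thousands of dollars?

0

In a free market, 428 - 7p = 3p - 72 gives the equilibrium p* = 50, q* = 78.
Since 40 is below p* = 50, the floor does not bind and the free-market outcome prevails.
Since the control does not bind, no trades are prevented and deadweight loss is zero.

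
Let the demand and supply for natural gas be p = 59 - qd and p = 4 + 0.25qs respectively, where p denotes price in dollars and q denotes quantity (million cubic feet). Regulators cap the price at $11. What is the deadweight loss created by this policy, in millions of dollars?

160

Rearranging demand gives qd = 59 - p; rearranging supply gives qs = 4p - 16. Setting quantity demanded equal to quantity supplied, 59 - p = 4p - 16, gives p* = 15 and q* = 44.
Since 11 < 15, the ceiling is binding.
At p = 11: qd = 59 - 11 = 48 and qs = 4·11 - 16 = 28.
Quantity traded falls to 28. At q = 28 the demand price is 59 - 28 = 31 and the supply price is (16 + 28)/4 = 11.
Deadweight loss = ½ · (31 - 11) · (44 - 28) = ½ · 20 · 16 = 160.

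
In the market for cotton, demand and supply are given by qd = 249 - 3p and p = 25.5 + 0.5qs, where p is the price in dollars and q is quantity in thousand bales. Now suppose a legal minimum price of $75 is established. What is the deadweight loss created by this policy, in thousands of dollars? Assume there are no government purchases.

Rearranging supply gives qs = 2p - 51. Equilibrium: 249 - 3p = 2p - 51, so 300 = 5p and p* = 60, q* = 69.
Because the floor (75) lies above the market-clearing price, it is binding.
At p = 75: qd = 249 - 3·75 = 24 and qs = 2·75 - 51 = 99.
Quantity traded falls to 24. At q = 24 the demand price is (249 - 24)/3 = 75 and the supply price is (51 + 24)/2 = 37.5.
Deadweight loss = ½ · (75 - 37.5) · (69 - 24) = ½ · 37.5 · 45 = 843.75.

843.75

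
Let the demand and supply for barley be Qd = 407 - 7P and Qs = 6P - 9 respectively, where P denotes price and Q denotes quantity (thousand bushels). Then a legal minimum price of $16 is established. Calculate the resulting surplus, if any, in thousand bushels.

Equilibrium: 407 - 7P = 6P - 9, so 416 = 13P and P* = 32, Q* = 183.
The floor of 16 is below the equilibrium price 32, so it is not binding; the market clears at P* = 32, Q* = 183.
Since the control does not bind, there is no surplus.

0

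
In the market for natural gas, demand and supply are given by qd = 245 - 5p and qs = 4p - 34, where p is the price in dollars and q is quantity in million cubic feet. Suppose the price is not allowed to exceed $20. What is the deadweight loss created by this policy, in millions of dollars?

In a free market, 245 - 5p = 4p - 34 gives the equilibrium p* = 31, q* = 90.
The ceiling of 20 is below the equilibrium price 31, so it binds.
At p = 20: qd = 245 - 5·20 = 145 and qs = 4·20 - 34 = 46.
Quantity traded falls to 46. At q = 46 the demand price is (245 - 46)/5 = 39.8 and the supply price is (34 + 46)/4 = 20.
Deadweight loss = ½ · (39.8 - 20) · (90 - 46) = ½ · 19.8 · 44 = 435.6.

435.6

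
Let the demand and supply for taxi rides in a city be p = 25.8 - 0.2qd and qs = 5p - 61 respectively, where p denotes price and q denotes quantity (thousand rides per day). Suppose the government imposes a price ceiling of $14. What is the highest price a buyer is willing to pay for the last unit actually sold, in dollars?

Rearranging demand gives qd = 129 - 5p. Without the control the market clears where 129 - 5p = 5p - 61, i.e. p* = 19 and q* = 34.
Since 14 < 19, the ceiling is binding.
At p = 14: qd = 129 - 5·14 = 59 and qs = 5·14 - 61 = 9.
Only 9 units reach the market. On the demand curve, the marginal buyer's willingness to pay at q = 9 is (129 - 9)/5 = 24.

24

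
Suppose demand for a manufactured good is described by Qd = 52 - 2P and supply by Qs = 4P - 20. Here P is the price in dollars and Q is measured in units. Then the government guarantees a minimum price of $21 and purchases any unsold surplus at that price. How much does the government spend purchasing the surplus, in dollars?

Equilibrium: 52 - 2P = 4P - 20, so 72 = 6P and P* = 12, Q* = 28.
Since 21 > 12, the floor is binding.
At P = 21: Qd = 52 - 2·21 = 10 and Qs = 4·21 - 20 = 64.
Surplus = Qs - Qd = 54.
Government expenditure = surplus × support price = 54 × 21 = 1134.

1134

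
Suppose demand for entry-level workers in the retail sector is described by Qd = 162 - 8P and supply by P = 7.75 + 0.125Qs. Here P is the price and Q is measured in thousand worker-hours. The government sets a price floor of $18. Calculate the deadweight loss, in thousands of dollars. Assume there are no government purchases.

Rearranging supply gives Qs = 8P - 62. Equilibrium: 162 - 8P = 8P - 62, so 224 = 16P and P* = 14, Q* = 50.
Since 18 > 14, the floor is binding.
At P = 18: Qd = 162 - 8·18 = 18 and Qs = 8·18 - 62 = 82.
Quantity traded falls to 18. At Q = 18 the demand price is (162 - 18)/8 = 18 and the supply price is (62 + 18)/8 = 10.
Deadweight loss = ½ · (18 - 10) · (50 - 18) = ½ · 8 · 32 = 128.

128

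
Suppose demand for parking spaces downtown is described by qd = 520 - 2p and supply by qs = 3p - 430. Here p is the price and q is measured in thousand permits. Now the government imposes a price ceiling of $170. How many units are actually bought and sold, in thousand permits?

Equilibrium: 520 - 2p = 3p - 430, so 950 = 5p and p* = 190, q* = 140.
The ceiling of 170 is below the equilibrium price 190, so it binds.
At p = 170: qd = 520 - 2·170 = 180 and qs = 3·170 - 430 = 80.
The quantity actually transacted is the short side, supply: 80.

80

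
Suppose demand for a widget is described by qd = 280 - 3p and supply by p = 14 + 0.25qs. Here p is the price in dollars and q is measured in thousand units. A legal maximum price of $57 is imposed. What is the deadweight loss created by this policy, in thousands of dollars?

Rearranging supply gives qs = 4p - 56. Setting quantity demanded equal to quantity supplied, 280 - 3p = 4p - 56, gives p* = 48 and q* = 136.
The ceiling of 57 is above the equilibrium price 48, so it is not binding; the market clears at p* = 48, q* = 136.
Since the control does not bind, no trades are prevented and deadweight loss is zero.

0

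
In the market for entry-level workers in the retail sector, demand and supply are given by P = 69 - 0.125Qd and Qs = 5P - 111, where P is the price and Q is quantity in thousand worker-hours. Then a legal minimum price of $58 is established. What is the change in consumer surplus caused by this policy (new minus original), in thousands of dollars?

Rearranging demand gives Qd = 552 - 8P. Without the control the market clears where 552 - 8P = 5P - 111, i.e. P* = 51 and Q* = 144.
The floor of 58 is above the equilibrium price 51, so it binds.
At P = 58: Qd = 552 - 8·58 = 88 and Qs = 5·58 - 111 = 179.
Consumer surplus without the control is ½ · (69 - 51) · 144 = 1296.
With the floor, consumers buy 88 units at 58, so CS = ½ · (69 - 58) · 88 = 484.
Change in consumer surplus = 484 - 1296 = -812.

-812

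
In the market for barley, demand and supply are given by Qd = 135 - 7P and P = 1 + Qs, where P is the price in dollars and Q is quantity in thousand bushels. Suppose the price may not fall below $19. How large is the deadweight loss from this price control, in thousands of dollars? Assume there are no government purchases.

112

Rearranging supply gives Qs = P - 1. Setting quantity demanded equal to quantity supplied, 135 - 7P = P - 1, gives P* = 17 and Q* = 16.
Because the floor (19) lies above the market-clearing price, it is binding.
At P = 19: Qd = 135 - 7·19 = 2 and Qs = 19 - 1 = 18.
Quantity traded falls to 2. At Q = 2 the demand price is (135 - 2)/7 = 19 and the supply price is 1 + 2 = 3.
Deadweight loss = ½ · (19 - 3) · (16 - 2) = ½ · 16 · 14 = 112.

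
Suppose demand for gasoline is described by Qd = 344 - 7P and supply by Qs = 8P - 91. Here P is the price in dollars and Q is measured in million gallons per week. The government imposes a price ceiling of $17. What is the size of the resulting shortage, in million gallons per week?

180

Setting quantity demanded equal to quantity supplied, 344 - 7P = 8P - 91, gives P* = 29 and Q* = 141.
Because the ceiling (17) lies below the market-clearing price, it is binding.
At P = 17: Qd = 344 - 7·17 = 225 and Qs = 8·17 - 91 = 45.
Shortage = Qd - Qs = 225 - 45 = 180.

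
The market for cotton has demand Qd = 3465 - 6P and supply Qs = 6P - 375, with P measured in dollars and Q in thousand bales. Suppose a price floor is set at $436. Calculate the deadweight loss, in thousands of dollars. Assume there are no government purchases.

Setting quantity demanded equal to quantity supplied, 3465 - 6P = 6P - 375, gives P* = 320 and Q* = 1545.
The floor of 436 is above the equilibrium price 320, so it binds.
At P = 436: Qd = 3465 - 6·436 = 849 and Qs = 6·436 - 375 = 2241.
Quantity traded falls to 849. At Q = 849 the demand price is (3465 - 849)/6 = 436 and the supply price is (375 + 849)/6 = 204.
Deadweight loss = ½ · (436 - 204) · (1545 - 849) = ½ · 232 · 696 = 80736.

80736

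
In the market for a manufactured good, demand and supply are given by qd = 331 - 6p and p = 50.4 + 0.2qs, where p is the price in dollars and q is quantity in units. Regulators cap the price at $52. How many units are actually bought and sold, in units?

Rearranging supply gives qs = 5p - 252. Without the control the market clears where 331 - 6p = 5p - 252, i.e. p* = 53 and q* = 13.
Since 52 < 53, the ceiling is binding.
At p = 52: qd = 331 - 6·52 = 19 and qs = 5·52 - 252 = 8.
The quantity actually transacted is the short side, supply: 8.

8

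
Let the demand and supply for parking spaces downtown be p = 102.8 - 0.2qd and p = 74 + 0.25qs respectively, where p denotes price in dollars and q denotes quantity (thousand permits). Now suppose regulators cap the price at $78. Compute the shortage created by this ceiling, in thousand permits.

Rearranging demand gives qd = 514 - 5p; rearranging supply gives qs = 4p - 296. Without the control the market clears where 514 - 5p = 4p - 296, i.e. p* = 90 and q* = 64.
Since 78 < 90, the ceiling is binding.
At p = 78: qd = 514 - 5·78 = 124 and qs = 4·78 - 296 = 16.
Shortage = qd - qs = 124 - 16 = 108.

108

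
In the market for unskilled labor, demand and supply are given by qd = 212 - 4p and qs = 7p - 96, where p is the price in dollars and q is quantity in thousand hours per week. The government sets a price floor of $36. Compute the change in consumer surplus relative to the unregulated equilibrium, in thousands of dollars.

-672

Setting quantity demanded equal to quantity supplied, 212 - 4p = 7p - 96, gives p* = 28 and q* = 100.
The floor of 36 is above the equilibrium price 28, so it binds.
At p = 36: qd = 212 - 4·36 = 68 and qs = 7·36 - 96 = 156.
Consumer surplus without the control is ½ · (53 - 28) · 100 = 1250.
With the floor, consumers buy 68 units at 36, so CS = ½ · (53 - 36) · 68 = 578.
Change in consumer surplus = 578 - 1250 = -672.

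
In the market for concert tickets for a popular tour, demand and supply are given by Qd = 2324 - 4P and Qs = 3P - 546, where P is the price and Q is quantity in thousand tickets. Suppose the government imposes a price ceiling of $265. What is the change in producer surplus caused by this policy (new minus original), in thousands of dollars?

-67642.5

Equilibrium: 2324 - 4P = 3P - 546, so 2870 = 7P and P* = 410, Q* = 684.
Because the ceiling (265) lies below the market-clearing price, it is binding.
At P = 265: Qd = 2324 - 4·265 = 1264 and Qs = 3·265 - 546 = 249.
Producer surplus without the control is ½ · (410 - 182) · 684 = 77976.
With the ceiling, producers sell 249 units at 265, so PS = ½ · (265 - 182) · 249 = 10333.5.
Change in producer surplus = 10333.5 - 77976 = -67642.5.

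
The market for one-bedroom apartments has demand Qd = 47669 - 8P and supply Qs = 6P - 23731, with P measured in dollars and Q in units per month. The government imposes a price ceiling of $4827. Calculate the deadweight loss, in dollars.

Equilibrium: 47669 - 8P = 6P - 23731, so 71400 = 14P and P* = 5100, Q* = 6869.
The ceiling of 4827 is below the equilibrium price 5100, so it binds.
At P = 4827: Qd = 47669 - 8·4827 = 9053 and Qs = 6·4827 - 23731 = 5231.
Quantity traded falls to 5231. At Q = 5231 the demand price is (47669 - 5231)/8 = 5304.75 and the supply price is (23731 + 5231)/6 = 4827.
Deadweight loss = ½ · (5304.75 - 4827) · (6869 - 5231) = ½ · 477.75 · 1638 = 391277.25.

391277.25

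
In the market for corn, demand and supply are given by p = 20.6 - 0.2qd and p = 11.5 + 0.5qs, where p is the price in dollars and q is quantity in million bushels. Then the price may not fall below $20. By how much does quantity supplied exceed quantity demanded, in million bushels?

Rearranging demand gives qd = 103 - 5p; rearranging supply gives qs = 2p - 23. Without the control the market clears where 103 - 5p = 2p - 23, i.e. p* = 18 and q* = 13.
Since 20 > 18, the floor is binding.
At p = 20: qd = 103 - 5·20 = 3 and qs = 2·20 - 23 = 17.
Surplus = qs - qd = 17 - 3 = 14.

14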